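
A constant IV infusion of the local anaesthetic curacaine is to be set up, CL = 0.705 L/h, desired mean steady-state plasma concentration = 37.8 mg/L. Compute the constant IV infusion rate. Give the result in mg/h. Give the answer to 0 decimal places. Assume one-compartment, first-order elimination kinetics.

At steady state, infusion rate R₀ = Css × CL = 37.8 × 0.7050 = 26.65 mg/h

27 mg/h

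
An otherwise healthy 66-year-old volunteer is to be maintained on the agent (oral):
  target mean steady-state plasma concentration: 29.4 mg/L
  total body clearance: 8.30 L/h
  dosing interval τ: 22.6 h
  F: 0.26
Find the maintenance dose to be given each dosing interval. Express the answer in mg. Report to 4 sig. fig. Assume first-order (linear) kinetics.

21210 mg

At steady state, F × (Dose/τ) = Css × CL.
Dose = Css × CL × τ / F = 29.4 × 8.300 × 22.6 / 0.26 = 21210 mg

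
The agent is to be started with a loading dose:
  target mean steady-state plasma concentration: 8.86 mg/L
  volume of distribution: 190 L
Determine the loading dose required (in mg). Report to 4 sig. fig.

1683 mg

LD = Css × Vd = 8.86 × 190 = 1683 mg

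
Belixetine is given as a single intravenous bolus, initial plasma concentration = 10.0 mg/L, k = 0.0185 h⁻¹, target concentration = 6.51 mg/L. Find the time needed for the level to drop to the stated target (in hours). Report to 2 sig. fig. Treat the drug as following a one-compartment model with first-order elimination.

23 h

t = ln(C₀ / C) / k = ln(10.00 / 6.51) / 0.01850
  = ln(1.536) / 0.01850 = 0.4292 / 0.01850 = 23.20 h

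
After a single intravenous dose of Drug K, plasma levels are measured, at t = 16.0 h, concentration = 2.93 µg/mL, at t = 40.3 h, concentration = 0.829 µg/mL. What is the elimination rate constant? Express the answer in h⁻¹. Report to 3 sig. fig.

k = ln(C₁/C₂) / (t₂ − t₁) = ln(2.93/0.829) / (40.3 − 16.0)
  = 1.263 / 24.30 = 0.05198 h⁻¹

0.0520 h⁻¹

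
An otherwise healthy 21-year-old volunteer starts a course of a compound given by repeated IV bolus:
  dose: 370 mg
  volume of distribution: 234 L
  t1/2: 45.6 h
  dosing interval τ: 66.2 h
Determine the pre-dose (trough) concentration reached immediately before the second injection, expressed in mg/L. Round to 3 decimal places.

C₀ per dose = Dose / Vd = 370 / 234 = 1.581 mg/L
k = ln2 / t½ = 0.693147 / 45.6 = 0.01520 h⁻¹
Fraction remaining after one interval: r = e^(−kτ) = e^(−0.01520 × 66.2) = 0.3656
Before dose 2, 1 dose has been given (aged 1τ).
C_trough = C₀ × r = 1.581 × 0.3656 = 0.5780 mg/L

0.578 mg/L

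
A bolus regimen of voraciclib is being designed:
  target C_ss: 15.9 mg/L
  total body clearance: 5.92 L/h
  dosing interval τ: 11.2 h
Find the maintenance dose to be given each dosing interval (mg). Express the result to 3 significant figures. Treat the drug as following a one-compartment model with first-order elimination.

1050 mg

At steady state, Dose/τ = Css × CL.
Dose = Css × CL × τ = 15.9 × 5.920 × 11.2 = 1054 mg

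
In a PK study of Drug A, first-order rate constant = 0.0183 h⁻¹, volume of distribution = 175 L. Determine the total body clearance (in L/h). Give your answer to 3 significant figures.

3.20 L/h

CL = k × Vd = 0.0183 × 175 = 3.203 L/h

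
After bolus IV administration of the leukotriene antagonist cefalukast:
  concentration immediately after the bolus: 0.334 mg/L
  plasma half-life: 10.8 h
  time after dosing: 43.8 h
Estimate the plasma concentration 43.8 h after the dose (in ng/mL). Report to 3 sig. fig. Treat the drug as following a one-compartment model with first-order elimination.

20.1 ng/mL

k = ln2 / t½ = 0.693147 / 10.8 = 0.06418 h⁻¹
C = C₀ · e^(−k·t) = 0.3340 × e^(−0.06418 × 43.8)
  = 0.3340 × 0.06014 = 0.02009 mg/L
Convert: 0.02009 mg/L × 1000 = 20.09 ng/mL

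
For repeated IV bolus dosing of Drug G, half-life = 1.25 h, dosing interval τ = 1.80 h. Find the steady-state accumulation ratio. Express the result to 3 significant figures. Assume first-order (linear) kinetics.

1.58

k = ln2 / t½ = 0.693147 / 1.25 = 0.5545 h⁻¹
e^(−kτ) = e^(−0.5545 × 1.80) = 0.3686
Accumulation ratio R = 1 / (1 − e^(−kτ)) = 1 / (1 − 0.3686) = 1.584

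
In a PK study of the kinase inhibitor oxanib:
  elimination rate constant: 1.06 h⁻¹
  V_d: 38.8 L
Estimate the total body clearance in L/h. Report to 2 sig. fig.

41 L/h

CL = k × Vd = 1.06 × 38.8 = 41.13 L/h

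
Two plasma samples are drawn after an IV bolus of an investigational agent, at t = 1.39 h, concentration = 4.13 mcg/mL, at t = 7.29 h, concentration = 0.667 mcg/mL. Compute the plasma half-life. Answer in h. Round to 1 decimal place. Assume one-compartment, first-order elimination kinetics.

2.2 h

k = ln(C₁/C₂) / (t₂ − t₁) = ln(4.13/0.667) / (7.29 − 1.39)
  = 1.823 / 5.900 = 0.3090 h⁻¹
t½ = ln2 / k = 0.693147 / 0.3090 = 2.243 h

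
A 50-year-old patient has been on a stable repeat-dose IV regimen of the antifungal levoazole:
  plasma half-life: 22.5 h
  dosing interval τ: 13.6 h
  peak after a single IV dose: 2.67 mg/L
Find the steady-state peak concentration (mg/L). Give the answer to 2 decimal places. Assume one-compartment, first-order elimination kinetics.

7.80 mg/L

k = ln2 / t½ = 0.693147 / 22.5 = 0.03081 h⁻¹
e^(−kτ) = e^(−0.03081 × 13.6) = 0.6577
Accumulation ratio R = 1 / (1 − e^(−kτ)) = 1 / (1 − 0.6577) = 2.921
Steady-state peak = C₀ × R = 2.67 × 2.921 = 7.799 mg/L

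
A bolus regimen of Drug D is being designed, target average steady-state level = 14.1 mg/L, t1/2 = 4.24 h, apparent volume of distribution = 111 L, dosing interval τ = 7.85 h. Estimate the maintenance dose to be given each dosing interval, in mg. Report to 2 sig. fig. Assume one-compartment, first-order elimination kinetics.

k = ln2 / t½ = 0.693147 / 4.24 = 0.1635 h⁻¹
CL = k × Vd = 0.1635 × 111 = 18.15 L/h
At steady state, Dose/τ = Css × CL.
Dose = Css × CL × τ = 14.1 × 18.15 × 7.85 = 2009 mg

2000 mg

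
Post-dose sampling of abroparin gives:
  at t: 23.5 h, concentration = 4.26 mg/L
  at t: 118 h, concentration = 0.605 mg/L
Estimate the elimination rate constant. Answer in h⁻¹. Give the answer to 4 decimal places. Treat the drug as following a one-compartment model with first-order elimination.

k = ln(C₁/C₂) / (t₂ − t₁) = ln(4.26/0.605) / (118 − 23.5)
  = 1.952 / 94.50 = 0.02066 h⁻¹

0.0207 h⁻¹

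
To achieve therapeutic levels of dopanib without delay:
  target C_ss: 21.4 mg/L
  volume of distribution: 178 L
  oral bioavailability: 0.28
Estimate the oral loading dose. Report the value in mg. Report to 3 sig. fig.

LD = Css × Vd / F = 21.4 × 178 / 0.28 = 13600 mg

13600 mg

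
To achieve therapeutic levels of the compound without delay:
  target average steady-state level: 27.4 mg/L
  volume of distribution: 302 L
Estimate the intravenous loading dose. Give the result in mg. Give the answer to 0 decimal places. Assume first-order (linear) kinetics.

8275 mg

LD = Css × Vd = 27.4 × 302 = 8275 mg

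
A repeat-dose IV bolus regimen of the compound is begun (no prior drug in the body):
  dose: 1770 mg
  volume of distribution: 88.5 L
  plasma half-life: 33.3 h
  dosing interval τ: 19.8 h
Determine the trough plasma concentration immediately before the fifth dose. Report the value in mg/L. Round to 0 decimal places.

32 mg/L

C₀ per dose = Dose / Vd = 1770 / 88.5 = 20.00 mg/L
k = ln2 / t½ = 0.693147 / 33.3 = 0.02082 h⁻¹
Fraction remaining after one interval: r = e^(−kτ) = e^(−0.02082 × 19.8) = 0.6622
Before dose 5, 4 doses have been given (aged 1τ, 2τ, 3τ, 4τ).
C_trough = C₀ × (r + r² + … + r^4) = C₀ × r(1−r^4)/(1−r)
        = 20.00 × 0.6622 × (1 − 0.1923) / (1 − 0.6622) = 31.67 mg/L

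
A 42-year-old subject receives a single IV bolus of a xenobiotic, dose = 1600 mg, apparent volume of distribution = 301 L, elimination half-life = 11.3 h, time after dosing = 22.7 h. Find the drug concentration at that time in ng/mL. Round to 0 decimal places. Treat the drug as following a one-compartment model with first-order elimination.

C₀ = Dose / Vd = 1600 / 301 = 5.316 mg/L
k = ln2 / t½ = 0.693147 / 11.3 = 0.06134 h⁻¹
C = C₀ · e^(−k·t) = 5.316 × e^(−0.06134 × 22.7)
  = 5.316 × 0.2485 = 1.321 mg/L
Convert: 1.321 mg/L × 1000 = 1321 ng/mL

1321 ng/mL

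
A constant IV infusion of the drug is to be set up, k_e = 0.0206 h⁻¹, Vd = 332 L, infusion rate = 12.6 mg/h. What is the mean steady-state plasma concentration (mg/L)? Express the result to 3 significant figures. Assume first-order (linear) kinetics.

1.84 mg/L

CL = k × Vd = 0.02060 × 332 = 6.839 L/h
At steady state Css = R₀ / CL = 12.6 / 6.839 = 1.842 mg/L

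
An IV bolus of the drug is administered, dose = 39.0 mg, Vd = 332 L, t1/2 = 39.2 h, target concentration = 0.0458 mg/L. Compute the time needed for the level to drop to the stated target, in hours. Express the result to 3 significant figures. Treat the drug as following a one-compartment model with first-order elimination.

53.3 h

C₀ = Dose / Vd = 39.00 / 332 = 0.1175 mg/L
k = ln2 / t½ = 0.693147 / 39.2 = 0.01768 h⁻¹
t = ln(C₀ / C) / k = ln(0.1175 / 0.0458) / 0.01768
  = ln(2.566) / 0.01768 = 0.9423 / 0.01768 = 53.30 h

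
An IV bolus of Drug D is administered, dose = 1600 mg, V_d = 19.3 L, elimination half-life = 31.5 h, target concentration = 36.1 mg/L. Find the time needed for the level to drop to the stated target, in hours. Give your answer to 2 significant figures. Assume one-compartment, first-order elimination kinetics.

C₀ = Dose / Vd = 1600 / 19.3 = 82.90 mg/L
k = ln2 / t½ = 0.693147 / 31.5 = 0.02200 h⁻¹
t = ln(C₀ / C) / k = ln(82.90 / 36.1) / 0.02200
  = ln(2.296) / 0.02200 = 0.8312 / 0.02200 = 37.78 h

38 h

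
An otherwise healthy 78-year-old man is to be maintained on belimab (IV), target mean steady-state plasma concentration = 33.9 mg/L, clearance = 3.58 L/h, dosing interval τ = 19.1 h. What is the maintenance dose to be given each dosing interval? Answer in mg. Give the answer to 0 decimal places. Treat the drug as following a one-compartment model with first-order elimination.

2318 mg

At steady state, Dose/τ = Css × CL.
Dose = Css × CL × τ = 33.9 × 3.580 × 19.1 = 2318 mg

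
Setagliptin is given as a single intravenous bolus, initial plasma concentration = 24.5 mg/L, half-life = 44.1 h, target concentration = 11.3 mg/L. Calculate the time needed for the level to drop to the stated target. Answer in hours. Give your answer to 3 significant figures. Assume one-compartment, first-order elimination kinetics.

k = ln2 / t½ = 0.693147 / 44.1 = 0.01572 h⁻¹
t = ln(C₀ / C) / k = ln(24.50 / 11.3) / 0.01572
  = ln(2.168) / 0.01572 = 0.7738 / 0.01572 = 49.22 h

49.2 h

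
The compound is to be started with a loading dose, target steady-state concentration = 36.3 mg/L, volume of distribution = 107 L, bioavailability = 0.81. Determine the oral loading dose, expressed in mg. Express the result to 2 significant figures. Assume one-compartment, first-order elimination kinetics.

4800 mg

LD = Css × Vd / F = 36.3 × 107 / 0.81 = 4795 mg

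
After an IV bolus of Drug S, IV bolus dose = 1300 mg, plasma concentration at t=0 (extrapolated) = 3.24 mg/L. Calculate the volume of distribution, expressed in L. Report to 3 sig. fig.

401 L

Vd = Dose / C₀ = 1300 / 3.24 = 401.2 L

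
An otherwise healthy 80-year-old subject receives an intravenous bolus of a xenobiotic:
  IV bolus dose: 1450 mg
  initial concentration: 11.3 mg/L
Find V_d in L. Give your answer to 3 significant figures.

128 L

Vd = Dose / C₀ = 1450 / 11.3 = 128.3 L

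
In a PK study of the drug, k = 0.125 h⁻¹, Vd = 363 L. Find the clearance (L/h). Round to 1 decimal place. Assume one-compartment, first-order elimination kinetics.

45.4 L/h

CL = k × Vd = 0.125 × 363 = 45.38 L/h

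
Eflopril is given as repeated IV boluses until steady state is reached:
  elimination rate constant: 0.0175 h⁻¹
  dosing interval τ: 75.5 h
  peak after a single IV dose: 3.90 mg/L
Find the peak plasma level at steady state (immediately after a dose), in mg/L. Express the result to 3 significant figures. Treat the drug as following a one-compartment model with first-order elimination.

5.32 mg/L

e^(−kτ) = e^(−0.01750 × 75.5) = 0.2668
Accumulation ratio R = 1 / (1 − e^(−kτ)) = 1 / (1 − 0.2668) = 1.364
Steady-state peak = C₀ × R = 3.90 × 1.364 = 5.320 mg/L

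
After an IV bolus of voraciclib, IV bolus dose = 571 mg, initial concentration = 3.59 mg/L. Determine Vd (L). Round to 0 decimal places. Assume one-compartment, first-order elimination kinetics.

159 L

Vd = Dose / C₀ = 571.0 / 3.59 = 159.1 L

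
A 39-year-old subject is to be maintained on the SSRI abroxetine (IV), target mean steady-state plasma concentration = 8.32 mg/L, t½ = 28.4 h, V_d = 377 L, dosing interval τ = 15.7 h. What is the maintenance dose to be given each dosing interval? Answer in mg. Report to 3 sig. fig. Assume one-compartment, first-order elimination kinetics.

1200 mg

k = ln2 / t½ = 0.693147 / 28.4 = 0.02441 h⁻¹
CL = k × Vd = 0.02441 × 377 = 9.203 L/h
At steady state, Dose/τ = Css × CL.
Dose = Css × CL × τ = 8.32 × 9.203 × 15.7 = 1202 mg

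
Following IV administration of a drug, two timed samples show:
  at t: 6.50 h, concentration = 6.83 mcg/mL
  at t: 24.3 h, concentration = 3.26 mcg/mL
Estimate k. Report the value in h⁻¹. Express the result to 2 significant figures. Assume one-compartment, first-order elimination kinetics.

0.042 h⁻¹

k = ln(C₁/C₂) / (t₂ − t₁) = ln(6.83/3.26) / (24.3 − 6.50)
  = 0.7396 / 17.80 = 0.04155 h⁻¹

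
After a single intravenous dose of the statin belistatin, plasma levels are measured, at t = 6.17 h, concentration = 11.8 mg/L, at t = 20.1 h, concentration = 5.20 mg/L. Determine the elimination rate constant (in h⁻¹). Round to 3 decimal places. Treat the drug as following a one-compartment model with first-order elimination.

0.059 h⁻¹

k = ln(C₁/C₂) / (t₂ − t₁) = ln(11.8/5.20) / (20.1 − 6.17)
  = 0.8194 / 13.93 = 0.05882 h⁻¹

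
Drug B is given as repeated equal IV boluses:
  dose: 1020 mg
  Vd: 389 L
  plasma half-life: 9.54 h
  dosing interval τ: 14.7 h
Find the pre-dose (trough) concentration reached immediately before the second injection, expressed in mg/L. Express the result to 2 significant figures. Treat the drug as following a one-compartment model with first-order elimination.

0.90 mg/L

C₀ per dose = Dose / Vd = 1020 / 389 = 2.622 mg/L
k = ln2 / t½ = 0.693147 / 9.54 = 0.07266 h⁻¹
Fraction remaining after one interval: r = e^(−kτ) = e^(−0.07266 × 14.7) = 0.3437
Before dose 2, 1 dose has been given (aged 1τ).
C_trough = C₀ × r = 2.622 × 0.3437 = 0.9012 mg/L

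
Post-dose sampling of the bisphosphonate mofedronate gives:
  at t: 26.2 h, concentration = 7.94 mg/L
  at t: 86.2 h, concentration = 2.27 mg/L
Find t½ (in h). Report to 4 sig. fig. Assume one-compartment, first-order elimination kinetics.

33.21 h

k = ln(C₁/C₂) / (t₂ − t₁) = ln(7.94/2.27) / (86.2 − 26.2)
  = 1.252 / 60.00 = 0.02087 h⁻¹
t½ = ln2 / k = 0.693147 / 0.02087 = 33.21 h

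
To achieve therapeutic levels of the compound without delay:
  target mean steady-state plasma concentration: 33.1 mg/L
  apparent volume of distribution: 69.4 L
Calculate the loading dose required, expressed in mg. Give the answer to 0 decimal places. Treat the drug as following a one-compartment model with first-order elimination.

2297 mg

LD = Css × Vd = 33.1 × 69.4 = 2297 mg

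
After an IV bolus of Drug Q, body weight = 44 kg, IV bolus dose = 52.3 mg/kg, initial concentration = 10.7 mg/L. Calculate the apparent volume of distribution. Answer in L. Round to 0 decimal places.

215 L

Dose = 52.3 × 44 = 2301 mg
Vd = Dose / C₀ = 2301 / 10.7 = 215.0 L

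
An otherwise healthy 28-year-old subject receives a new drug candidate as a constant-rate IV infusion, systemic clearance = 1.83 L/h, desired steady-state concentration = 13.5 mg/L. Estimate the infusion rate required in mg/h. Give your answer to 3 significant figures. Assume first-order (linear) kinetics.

At steady state, infusion rate R₀ = Css × CL = 13.5 × 1.830 = 24.71 mg/h

24.7 mg/h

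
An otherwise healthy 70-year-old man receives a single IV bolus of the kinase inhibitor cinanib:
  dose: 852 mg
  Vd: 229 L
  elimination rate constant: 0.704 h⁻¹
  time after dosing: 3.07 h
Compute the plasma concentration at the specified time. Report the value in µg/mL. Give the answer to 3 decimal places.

0.429 µg/mL

C₀ = Dose / Vd = 852.0 / 229 = 3.721 mg/L
C = C₀ · e^(−k·t) = 3.721 × e^(−0.7040 × 3.07)
  = 3.721 × 0.1152 = 0.4287 mg/L
(0.4287 mg/L = 0.4287 µg/mL)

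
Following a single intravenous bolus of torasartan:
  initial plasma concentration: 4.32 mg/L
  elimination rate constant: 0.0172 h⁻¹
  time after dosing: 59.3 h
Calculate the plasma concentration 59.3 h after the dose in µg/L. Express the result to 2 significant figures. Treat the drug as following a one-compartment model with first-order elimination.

1600 µg/L

C = C₀ · e^(−k·t) = 4.320 × e^(−0.01720 × 59.3)
  = 4.320 × 0.3606 = 1.558 mg/L
Convert: 1.558 mg/L × 1000 = 1558 µg/L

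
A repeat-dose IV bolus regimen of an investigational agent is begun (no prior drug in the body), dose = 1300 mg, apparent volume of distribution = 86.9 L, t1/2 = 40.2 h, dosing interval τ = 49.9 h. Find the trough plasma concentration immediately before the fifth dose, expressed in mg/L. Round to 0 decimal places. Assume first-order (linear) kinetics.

11 mg/L

C₀ per dose = Dose / Vd = 1300 / 86.9 = 14.96 mg/L
k = ln2 / t½ = 0.693147 / 40.2 = 0.01724 h⁻¹
Fraction remaining after one interval: r = e^(−kτ) = e^(−0.01724 × 49.9) = 0.4230
Before dose 5, 4 doses have been given (aged 1τ, 2τ, 3τ, 4τ).
C_trough = C₀ × (r + r² + … + r^4) = C₀ × r(1−r^4)/(1−r)
        = 14.96 × 0.4230 × (1 − 0.03202) / (1 − 0.4230) = 10.62 mg/L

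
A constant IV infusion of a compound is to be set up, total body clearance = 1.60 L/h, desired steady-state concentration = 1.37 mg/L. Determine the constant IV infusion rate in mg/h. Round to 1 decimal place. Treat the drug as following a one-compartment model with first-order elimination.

At steady state, infusion rate R₀ = Css × CL = 1.37 × 1.600 = 2.192 mg/h

2.2 mg/h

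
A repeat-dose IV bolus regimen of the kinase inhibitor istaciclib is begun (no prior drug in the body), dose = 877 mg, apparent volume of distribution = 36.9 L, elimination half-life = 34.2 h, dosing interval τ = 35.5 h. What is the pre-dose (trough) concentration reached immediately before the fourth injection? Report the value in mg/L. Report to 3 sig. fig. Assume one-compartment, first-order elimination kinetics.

20.0 mg/L

C₀ per dose = Dose / Vd = 877 / 36.9 = 23.77 mg/L
k = ln2 / t½ = 0.693147 / 34.2 = 0.02027 h⁻¹
Fraction remaining after one interval: r = e^(−kτ) = e^(−0.02027 × 35.5) = 0.4870
Before dose 4, 3 doses have been given (aged 1τ, 2τ, 3τ).
C_trough = C₀ × (r + r² + … + r^3) = C₀ × r(1−r^3)/(1−r)
        = 23.77 × 0.4870 × (1 − 0.1155) / (1 − 0.4870) = 19.96 mg/L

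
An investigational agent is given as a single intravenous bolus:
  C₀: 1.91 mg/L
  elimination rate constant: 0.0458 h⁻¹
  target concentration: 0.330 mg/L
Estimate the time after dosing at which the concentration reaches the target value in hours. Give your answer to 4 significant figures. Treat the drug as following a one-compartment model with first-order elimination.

t = ln(C₀ / C) / k = ln(1.910 / 0.330) / 0.04580
  = ln(5.788) / 0.04580 = 1.756 / 0.04580 = 38.34 h

38.34 h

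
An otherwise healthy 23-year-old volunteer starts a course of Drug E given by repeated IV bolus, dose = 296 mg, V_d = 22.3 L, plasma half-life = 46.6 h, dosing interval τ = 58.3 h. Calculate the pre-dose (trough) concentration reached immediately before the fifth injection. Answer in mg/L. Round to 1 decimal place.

9.3 mg/L

C₀ per dose = Dose / Vd = 296 / 22.3 = 13.27 mg/L
k = ln2 / t½ = 0.693147 / 46.6 = 0.01487 h⁻¹
Fraction remaining after one interval: r = e^(−kτ) = e^(−0.01487 × 58.3) = 0.4202
Before dose 5, 4 doses have been given (aged 1τ, 2τ, 3τ, 4τ).
C_trough = C₀ × (r + r² + … + r^4) = C₀ × r(1−r^4)/(1−r)
        = 13.27 × 0.4202 × (1 − 0.03118) / (1 − 0.4202) = 9.317 mg/L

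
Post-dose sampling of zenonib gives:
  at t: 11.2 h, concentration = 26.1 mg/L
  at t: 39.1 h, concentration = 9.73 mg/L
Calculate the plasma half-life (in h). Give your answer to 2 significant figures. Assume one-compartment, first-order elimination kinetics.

20 h

k = ln(C₁/C₂) / (t₂ − t₁) = ln(26.1/9.73) / (39.1 − 11.2)
  = 0.9867 / 27.90 = 0.03537 h⁻¹
t½ = ln2 / k = 0.693147 / 0.03537 = 19.60 h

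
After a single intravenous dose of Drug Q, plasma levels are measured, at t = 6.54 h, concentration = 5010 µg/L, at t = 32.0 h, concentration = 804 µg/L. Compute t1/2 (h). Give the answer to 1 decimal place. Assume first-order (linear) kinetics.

k = ln(C₁/C₂) / (t₂ − t₁) = ln(5010/804) / (32.0 − 6.54)
  = 1.830 / 25.46 = 0.07188 h⁻¹
t½ = ln2 / k = 0.693147 / 0.07188 = 9.643 h

9.6 h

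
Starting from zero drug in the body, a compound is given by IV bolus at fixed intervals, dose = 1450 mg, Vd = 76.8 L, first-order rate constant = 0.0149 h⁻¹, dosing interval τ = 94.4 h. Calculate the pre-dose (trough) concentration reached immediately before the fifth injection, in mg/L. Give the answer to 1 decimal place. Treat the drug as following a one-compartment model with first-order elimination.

6.1 mg/L

C₀ per dose = Dose / Vd = 1450 / 76.8 = 18.88 mg/L
Fraction remaining after one interval: r = e^(−kτ) = e^(−0.01490 × 94.4) = 0.2450
Before dose 5, 4 doses have been given (aged 1τ, 2τ, 3τ, 4τ).
C_trough = C₀ × (r + r² + … + r^4) = C₀ × r(1−r^4)/(1−r)
        = 18.88 × 0.2450 × (1 − 0.003603) / (1 − 0.2450) = 6.105 mg/L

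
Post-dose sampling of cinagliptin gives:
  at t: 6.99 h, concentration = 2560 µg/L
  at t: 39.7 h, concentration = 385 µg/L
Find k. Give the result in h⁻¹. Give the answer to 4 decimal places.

k = ln(C₁/C₂) / (t₂ − t₁) = ln(2560/385) / (39.7 − 6.99)
  = 1.895 / 32.71 = 0.05793 h⁻¹

0.0579 h⁻¹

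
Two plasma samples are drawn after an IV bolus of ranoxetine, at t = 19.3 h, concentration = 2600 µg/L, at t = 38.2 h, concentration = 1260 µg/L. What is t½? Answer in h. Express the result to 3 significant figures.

k = ln(C₁/C₂) / (t₂ − t₁) = ln(2600/1260) / (38.2 − 19.3)
  = 0.7244 / 18.90 = 0.03833 h⁻¹
t½ = ln2 / k = 0.693147 / 0.03833 = 18.08 h

18.1 h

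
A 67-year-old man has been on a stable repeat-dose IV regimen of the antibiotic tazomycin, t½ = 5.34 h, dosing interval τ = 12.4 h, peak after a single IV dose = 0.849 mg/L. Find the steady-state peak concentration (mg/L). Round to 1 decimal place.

1.1 mg/L

k = ln2 / t½ = 0.693147 / 5.34 = 0.1298 h⁻¹
e^(−kτ) = e^(−0.1298 × 12.4) = 0.2000
Accumulation ratio R = 1 / (1 − e^(−kτ)) = 1 / (1 − 0.2000) = 1.250
Steady-state peak = C₀ × R = 0.849 × 1.250 = 1.061 mg/L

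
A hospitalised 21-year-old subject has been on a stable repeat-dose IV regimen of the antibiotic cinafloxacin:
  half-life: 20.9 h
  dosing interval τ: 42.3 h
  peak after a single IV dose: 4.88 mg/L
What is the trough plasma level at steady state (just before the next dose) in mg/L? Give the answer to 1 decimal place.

1.6 mg/L

k = ln2 / t½ = 0.693147 / 20.9 = 0.03316 h⁻¹
e^(−kτ) = e^(−0.03316 × 42.3) = 0.2459
Accumulation ratio R = 1 / (1 − e^(−kτ)) = 1 / (1 − 0.2459) = 1.326
Steady-state trough = C₀ × R × e^(−kτ) = 4.88 × 1.326 × 0.2459 = 1.591 mg/L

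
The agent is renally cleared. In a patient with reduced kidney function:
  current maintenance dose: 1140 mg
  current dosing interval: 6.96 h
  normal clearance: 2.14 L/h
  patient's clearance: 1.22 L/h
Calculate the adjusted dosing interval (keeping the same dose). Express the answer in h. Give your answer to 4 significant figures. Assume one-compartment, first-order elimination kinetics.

To keep the same average steady-state level, dosing rate must scale with clearance.
CL ratio = 1.22 / 2.14 = 0.5701
New interval (same dose) = 6.96 / 0.5701 = 12.21 h

12.21 h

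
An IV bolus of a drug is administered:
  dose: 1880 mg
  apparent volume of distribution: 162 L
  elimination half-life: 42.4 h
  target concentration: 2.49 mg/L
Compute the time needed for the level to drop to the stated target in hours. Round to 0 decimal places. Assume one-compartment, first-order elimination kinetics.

94 h

C₀ = Dose / Vd = 1880 / 162 = 11.60 mg/L
k = ln2 / t½ = 0.693147 / 42.4 = 0.01635 h⁻¹
t = ln(C₀ / C) / k = ln(11.60 / 2.49) / 0.01635
  = ln(4.659) / 0.01635 = 1.539 / 0.01635 = 94.13 h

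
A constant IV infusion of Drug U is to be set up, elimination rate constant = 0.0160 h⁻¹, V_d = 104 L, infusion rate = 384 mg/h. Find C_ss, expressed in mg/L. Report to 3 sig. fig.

CL = k × Vd = 0.01600 × 104 = 1.664 L/h
At steady state Css = R₀ / CL = 384 / 1.664 = 230.8 mg/L

231 mg/L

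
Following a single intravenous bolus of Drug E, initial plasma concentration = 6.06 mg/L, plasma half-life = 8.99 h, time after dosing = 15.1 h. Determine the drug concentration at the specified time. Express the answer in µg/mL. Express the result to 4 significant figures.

1.892 µg/mL

k = ln2 / t½ = 0.693147 / 8.99 = 0.07710 h⁻¹
C = C₀ · e^(−k·t) = 6.060 × e^(−0.07710 × 15.1)
  = 6.060 × 0.3122 = 1.892 mg/L
(1.892 mg/L = 1.892 µg/mL)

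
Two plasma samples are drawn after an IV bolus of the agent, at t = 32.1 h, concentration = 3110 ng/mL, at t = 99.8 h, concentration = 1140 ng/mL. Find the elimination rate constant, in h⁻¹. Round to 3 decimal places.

k = ln(C₁/C₂) / (t₂ − t₁) = ln(3110/1140) / (99.8 − 32.1)
  = 1.004 / 67.70 = 0.01483 h⁻¹

0.015 h⁻¹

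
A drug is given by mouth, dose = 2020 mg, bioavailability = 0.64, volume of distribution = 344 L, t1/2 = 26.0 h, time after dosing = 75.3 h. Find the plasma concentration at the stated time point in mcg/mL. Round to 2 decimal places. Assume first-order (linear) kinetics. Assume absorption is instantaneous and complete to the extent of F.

0.50 mcg/mL

Amount reaching circulation = F × Dose = 0.64 × 2020 = 1293 mg
C₀ = F·Dose / Vd = 1293 / 344 = 3.759 mg/L
k = ln2 / t½ = 0.693147 / 26.0 = 0.02666 h⁻¹
C = C₀ · e^(−k·t) = 3.759 × e^(−0.02666 × 75.3)
  = 3.759 × 0.1343 = 0.5048 mg/L
(0.5048 mg/L = 0.5048 mcg/mL)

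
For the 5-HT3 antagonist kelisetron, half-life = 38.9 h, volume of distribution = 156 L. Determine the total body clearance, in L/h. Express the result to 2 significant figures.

2.8 L/h

k = ln2 / t½ = 0.693147 / 38.9 = 0.01782 h⁻¹
CL = k × Vd = 0.01782 × 156 = 2.780 L/h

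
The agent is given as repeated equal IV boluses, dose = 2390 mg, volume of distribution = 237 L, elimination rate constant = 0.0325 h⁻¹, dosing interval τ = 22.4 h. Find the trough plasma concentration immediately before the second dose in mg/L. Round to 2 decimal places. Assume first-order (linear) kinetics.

C₀ per dose = Dose / Vd = 2390 / 237 = 10.08 mg/L
Fraction remaining after one interval: r = e^(−kτ) = e^(−0.03250 × 22.4) = 0.4829
Before dose 2, 1 dose has been given (aged 1τ).
C_trough = C₀ × r = 10.08 × 0.4829 = 4.868 mg/L

4.87 mg/L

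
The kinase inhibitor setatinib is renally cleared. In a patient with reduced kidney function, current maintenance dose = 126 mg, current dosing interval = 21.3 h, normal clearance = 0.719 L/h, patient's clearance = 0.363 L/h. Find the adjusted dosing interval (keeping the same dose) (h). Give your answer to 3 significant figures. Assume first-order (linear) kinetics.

To keep the same average steady-state level, dosing rate must scale with clearance.
CL ratio = 0.363 / 0.719 = 0.5049
New interval (same dose) = 21.3 / 0.5049 = 42.19 h

42.2 h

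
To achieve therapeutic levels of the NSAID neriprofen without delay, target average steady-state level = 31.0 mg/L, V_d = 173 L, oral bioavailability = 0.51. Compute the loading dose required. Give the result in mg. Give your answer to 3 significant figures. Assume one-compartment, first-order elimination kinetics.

10500 mg

LD = Css × Vd / F = 31.0 × 173 / 0.51 = 10520 mg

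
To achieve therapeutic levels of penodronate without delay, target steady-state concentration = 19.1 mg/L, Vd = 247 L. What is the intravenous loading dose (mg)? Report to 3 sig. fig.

LD = Css × Vd = 19.1 × 247 = 4718 mg

4720 mg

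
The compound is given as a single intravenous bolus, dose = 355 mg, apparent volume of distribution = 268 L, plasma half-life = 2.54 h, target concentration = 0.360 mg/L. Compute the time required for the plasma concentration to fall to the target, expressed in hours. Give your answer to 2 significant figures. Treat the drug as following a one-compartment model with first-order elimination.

C₀ = Dose / Vd = 355.0 / 268 = 1.325 mg/L
k = ln2 / t½ = 0.693147 / 2.54 = 0.2729 h⁻¹
t = ln(C₀ / C) / k = ln(1.325 / 0.360) / 0.2729
  = ln(3.681) / 0.2729 = 1.303 / 0.2729 = 4.775 h

4.8 h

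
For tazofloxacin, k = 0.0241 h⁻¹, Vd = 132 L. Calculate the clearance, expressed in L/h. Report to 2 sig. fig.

CL = k × Vd = 0.0241 × 132 = 3.181 L/h

3.2 L/h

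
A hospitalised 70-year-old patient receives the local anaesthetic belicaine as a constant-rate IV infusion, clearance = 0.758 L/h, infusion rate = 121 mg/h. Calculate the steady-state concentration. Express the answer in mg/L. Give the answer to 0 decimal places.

160 mg/L

At steady state Css = R₀ / CL = 121 / 0.7580 = 159.6 mg/L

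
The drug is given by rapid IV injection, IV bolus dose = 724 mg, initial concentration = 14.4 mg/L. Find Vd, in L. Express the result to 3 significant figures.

50.3 L

Vd = Dose / C₀ = 724.0 / 14.4 = 50.28 L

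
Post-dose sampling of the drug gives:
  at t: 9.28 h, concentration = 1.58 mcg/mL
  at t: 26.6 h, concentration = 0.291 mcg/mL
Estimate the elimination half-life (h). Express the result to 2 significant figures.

7.1 h

k = ln(C₁/C₂) / (t₂ − t₁) = ln(1.58/0.291) / (26.6 − 9.28)
  = 1.692 / 17.32 = 0.09769 h⁻¹
t½ = ln2 / k = 0.693147 / 0.09769 = 7.095 h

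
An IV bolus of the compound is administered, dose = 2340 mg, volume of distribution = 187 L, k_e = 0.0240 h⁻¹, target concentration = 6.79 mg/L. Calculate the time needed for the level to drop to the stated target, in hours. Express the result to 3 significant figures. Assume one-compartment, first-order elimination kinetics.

25.5 h

C₀ = Dose / Vd = 2340 / 187 = 12.51 mg/L
t = ln(C₀ / C) / k = ln(12.51 / 6.79) / 0.02400
  = ln(1.842) / 0.02400 = 0.6109 / 0.02400 = 25.45 h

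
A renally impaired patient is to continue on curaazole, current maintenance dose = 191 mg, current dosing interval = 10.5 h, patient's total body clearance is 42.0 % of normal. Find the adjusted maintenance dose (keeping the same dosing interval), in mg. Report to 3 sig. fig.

To keep the same average steady-state level, dosing rate must scale with clearance.
CL ratio = 42.0 / 100 = 0.4200
New dose (same interval) = 191 × 0.4200 = 80.22 mg

80.2 mg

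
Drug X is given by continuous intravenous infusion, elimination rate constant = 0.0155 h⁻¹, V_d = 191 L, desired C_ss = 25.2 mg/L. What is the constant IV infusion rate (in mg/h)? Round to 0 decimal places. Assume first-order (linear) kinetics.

CL = k × Vd = 0.01550 × 191 = 2.961 L/h
At steady state, infusion rate R₀ = Css × CL = 25.2 × 2.961 = 74.62 mg/h

75 mg/h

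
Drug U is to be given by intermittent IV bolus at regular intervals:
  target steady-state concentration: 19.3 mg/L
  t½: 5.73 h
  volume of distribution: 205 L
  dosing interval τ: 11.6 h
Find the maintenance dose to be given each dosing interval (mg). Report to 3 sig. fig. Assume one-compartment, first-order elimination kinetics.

5550 mg

k = ln2 / t½ = 0.693147 / 5.73 = 0.1210 h⁻¹
CL = k × Vd = 0.1210 × 205 = 24.81 L/h
At steady state, Dose/τ = Css × CL.
Dose = Css × CL × τ = 19.3 × 24.81 × 11.6 = 5554 mg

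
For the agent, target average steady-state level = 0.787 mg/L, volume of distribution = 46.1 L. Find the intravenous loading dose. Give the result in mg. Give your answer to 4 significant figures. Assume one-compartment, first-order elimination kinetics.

36.28 mg

LD = Css × Vd = 0.787 × 46.1 = 36.28 mg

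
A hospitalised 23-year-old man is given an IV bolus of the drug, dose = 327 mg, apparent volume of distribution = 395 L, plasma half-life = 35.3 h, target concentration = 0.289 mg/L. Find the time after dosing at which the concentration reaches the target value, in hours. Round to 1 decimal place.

53.6 h

C₀ = Dose / Vd = 327.0 / 395 = 0.8278 mg/L
k = ln2 / t½ = 0.693147 / 35.3 = 0.01964 h⁻¹
t = ln(C₀ / C) / k = ln(0.8278 / 0.289) / 0.01964
  = ln(2.864) / 0.01964 = 1.052 / 0.01964 = 53.56 h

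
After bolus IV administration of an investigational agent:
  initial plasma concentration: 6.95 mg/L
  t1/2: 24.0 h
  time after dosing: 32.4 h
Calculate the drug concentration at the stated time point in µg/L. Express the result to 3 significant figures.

k = ln2 / t½ = 0.693147 / 24.0 = 0.02888 h⁻¹
C = C₀ · e^(−k·t) = 6.950 × e^(−0.02888 × 32.4)
  = 6.950 × 0.3923 = 2.726 mg/L
Convert: 2.726 mg/L × 1000 = 2726 µg/L

2730 µg/L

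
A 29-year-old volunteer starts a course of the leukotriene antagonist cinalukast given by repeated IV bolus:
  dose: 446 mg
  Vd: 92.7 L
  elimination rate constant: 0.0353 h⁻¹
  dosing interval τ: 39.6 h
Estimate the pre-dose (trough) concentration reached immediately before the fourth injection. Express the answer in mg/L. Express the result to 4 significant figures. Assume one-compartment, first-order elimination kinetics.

1.555 mg/L

C₀ per dose = Dose / Vd = 446 / 92.7 = 4.811 mg/L
Fraction remaining after one interval: r = e^(−kτ) = e^(−0.03530 × 39.6) = 0.2471
Before dose 4, 3 doses have been given (aged 1τ, 2τ, 3τ).
C_trough = C₀ × (r + r² + … + r^3) = C₀ × r(1−r^3)/(1−r)
        = 4.811 × 0.2471 × (1 − 0.01509) / (1 − 0.2471) = 1.555 mg/L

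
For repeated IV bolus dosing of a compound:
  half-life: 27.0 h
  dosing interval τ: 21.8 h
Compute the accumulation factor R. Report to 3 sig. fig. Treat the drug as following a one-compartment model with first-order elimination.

2.33

k = ln2 / t½ = 0.693147 / 27.0 = 0.02567 h⁻¹
e^(−kτ) = e^(−0.02567 × 21.8) = 0.5714
Accumulation ratio R = 1 / (1 − e^(−kτ)) = 1 / (1 − 0.5714) = 2.333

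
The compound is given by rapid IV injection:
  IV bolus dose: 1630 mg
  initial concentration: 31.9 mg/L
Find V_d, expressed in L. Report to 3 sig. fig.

Vd = Dose / C₀ = 1630 / 31.9 = 51.10 L

51.1 L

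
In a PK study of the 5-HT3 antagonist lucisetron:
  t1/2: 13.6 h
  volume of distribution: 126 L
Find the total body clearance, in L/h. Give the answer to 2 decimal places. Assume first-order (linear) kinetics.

6.42 L/h

k = ln2 / t½ = 0.693147 / 13.6 = 0.05097 h⁻¹
CL = k × Vd = 0.05097 × 126 = 6.422 L/h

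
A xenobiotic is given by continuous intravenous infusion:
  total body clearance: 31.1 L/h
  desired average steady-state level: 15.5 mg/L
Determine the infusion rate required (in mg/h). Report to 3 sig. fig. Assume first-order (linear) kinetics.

482 mg/h

At steady state, infusion rate R₀ = Css × CL = 15.5 × 31.10 = 482.1 mg/h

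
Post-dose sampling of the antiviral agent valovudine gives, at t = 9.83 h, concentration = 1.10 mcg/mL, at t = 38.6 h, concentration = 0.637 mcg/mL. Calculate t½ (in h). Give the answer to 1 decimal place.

k = ln(C₁/C₂) / (t₂ − t₁) = ln(1.10/0.637) / (38.6 − 9.83)
  = 0.5463 / 28.77 = 0.01899 h⁻¹
t½ = ln2 / k = 0.693147 / 0.01899 = 36.50 h

36.5 h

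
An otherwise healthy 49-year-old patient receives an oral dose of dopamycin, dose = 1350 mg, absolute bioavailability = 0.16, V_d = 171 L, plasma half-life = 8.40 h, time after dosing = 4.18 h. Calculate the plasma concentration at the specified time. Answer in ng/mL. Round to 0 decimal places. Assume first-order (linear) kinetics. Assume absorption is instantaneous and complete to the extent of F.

Amount reaching circulation = F × Dose = 0.16 × 1350 = 216.0 mg
C₀ = F·Dose / Vd = 216.0 / 171 = 1.263 mg/L
k = ln2 / t½ = 0.693147 / 8.40 = 0.08252 h⁻¹
C = C₀ · e^(−k·t) = 1.263 × e^(−0.08252 × 4.18)
  = 1.263 × 0.7083 = 0.8946 mg/L
Convert: 0.8946 mg/L × 1000 = 894.6 ng/mL

895 ng/mL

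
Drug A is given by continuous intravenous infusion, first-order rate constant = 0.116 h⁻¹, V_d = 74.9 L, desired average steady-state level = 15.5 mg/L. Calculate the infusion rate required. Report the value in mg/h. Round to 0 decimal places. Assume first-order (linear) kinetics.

CL = k × Vd = 0.1160 × 74.9 = 8.688 L/h
At steady state, infusion rate R₀ = Css × CL = 15.5 × 8.688 = 134.7 mg/h

135 mg/h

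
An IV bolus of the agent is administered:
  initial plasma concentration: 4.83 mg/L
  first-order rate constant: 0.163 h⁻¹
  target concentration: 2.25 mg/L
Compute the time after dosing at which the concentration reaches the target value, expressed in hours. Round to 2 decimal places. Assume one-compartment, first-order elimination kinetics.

t = ln(C₀ / C) / k = ln(4.830 / 2.25) / 0.1630
  = ln(2.147) / 0.1630 = 0.7641 / 0.1630 = 4.688 h

4.69 h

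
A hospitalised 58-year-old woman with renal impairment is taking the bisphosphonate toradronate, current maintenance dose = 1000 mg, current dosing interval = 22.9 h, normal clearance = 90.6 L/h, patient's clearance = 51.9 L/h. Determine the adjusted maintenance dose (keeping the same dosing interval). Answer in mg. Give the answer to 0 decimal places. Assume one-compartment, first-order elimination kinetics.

573 mg

To keep the same average steady-state level, dosing rate must scale with clearance.
CL ratio = 51.9 / 90.6 = 0.5728
New dose (same interval) = 1000 × 0.5728 = 572.8 mg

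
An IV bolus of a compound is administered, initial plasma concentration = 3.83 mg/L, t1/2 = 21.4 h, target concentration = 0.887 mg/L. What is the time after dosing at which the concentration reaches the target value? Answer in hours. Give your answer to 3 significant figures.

k = ln2 / t½ = 0.693147 / 21.4 = 0.03239 h⁻¹
t = ln(C₀ / C) / k = ln(3.830 / 0.887) / 0.03239
  = ln(4.318) / 0.03239 = 1.463 / 0.03239 = 45.17 h

45.2 h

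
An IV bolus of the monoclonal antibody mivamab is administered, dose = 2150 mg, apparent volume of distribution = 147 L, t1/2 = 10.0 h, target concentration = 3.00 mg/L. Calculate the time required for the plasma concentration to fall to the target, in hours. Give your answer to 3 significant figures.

C₀ = Dose / Vd = 2150 / 147 = 14.63 mg/L
k = ln2 / t½ = 0.693147 / 10.0 = 0.06931 h⁻¹
t = ln(C₀ / C) / k = ln(14.63 / 3.00) / 0.06931
  = ln(4.877) / 0.06931 = 1.585 / 0.06931 = 22.87 h

22.9 h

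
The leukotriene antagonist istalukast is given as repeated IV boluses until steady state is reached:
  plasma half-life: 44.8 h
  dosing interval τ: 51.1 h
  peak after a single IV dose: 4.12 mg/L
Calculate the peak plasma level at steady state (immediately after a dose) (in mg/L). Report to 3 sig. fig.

k = ln2 / t½ = 0.693147 / 44.8 = 0.01547 h⁻¹
e^(−kτ) = e^(−0.01547 × 51.1) = 0.4536
Accumulation ratio R = 1 / (1 − e^(−kτ)) = 1 / (1 − 0.4536) = 1.830
Steady-state peak = C₀ × R = 4.12 × 1.830 = 7.540 mg/L

7.54 mg/L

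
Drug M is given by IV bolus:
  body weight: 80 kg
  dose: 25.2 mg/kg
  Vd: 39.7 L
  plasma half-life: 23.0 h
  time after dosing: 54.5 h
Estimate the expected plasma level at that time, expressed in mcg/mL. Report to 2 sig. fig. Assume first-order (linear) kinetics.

9.8 mcg/mL

Total dose = 25.2 × 80 = 2016 mg
C₀ = Dose / Vd = 2016 / 39.7 = 50.78 mg/L
k = ln2 / t½ = 0.693147 / 23.0 = 0.03014 h⁻¹
C = C₀ · e^(−k·t) = 50.78 × e^(−0.03014 × 54.5)
  = 50.78 × 0.1935 = 9.826 mg/L
(9.826 mg/L = 9.826 mcg/mL)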